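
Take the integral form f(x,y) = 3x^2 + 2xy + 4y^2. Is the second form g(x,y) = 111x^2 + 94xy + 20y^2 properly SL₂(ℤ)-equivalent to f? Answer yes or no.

D₁ = -44, D₂ = -44
f: reduced (well bottom): (3,2,4) with a≤c, −a<b≤a
g: flip: (111,94,20)→(20,-94,111)
g: translate: b→-14 (≡-94 mod 40), so (20,-94,111)→(20,-14,3)
g: flip: (20,-14,3)→(3,14,20)
g: translate: b→2 (≡14 mod 6), so (3,14,20)→(3,2,4)
g: reduced (well bottom): (3,2,4) with a≤c, −a<b≤a
reduced forms (3, 2, 4) vs (3, 2, 4) ⇒ equivalent

yes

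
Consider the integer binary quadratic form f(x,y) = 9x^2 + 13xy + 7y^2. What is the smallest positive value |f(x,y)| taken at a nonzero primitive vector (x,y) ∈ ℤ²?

translate: b→-5 (≡13 mod 18), so (9,13,7)→(9,-5,3)
flip: (9,-5,3)→(3,5,9)
translate: b→-1 (≡5 mod 6), so (3,5,9)→(3,-1,7)
reduced (well bottom): (3,-1,7) with a≤c, −a<b≤a
well minimum = a = 3

3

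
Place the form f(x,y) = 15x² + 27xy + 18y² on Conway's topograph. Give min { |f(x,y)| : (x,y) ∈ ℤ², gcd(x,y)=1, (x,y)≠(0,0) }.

translate: b→-3 (≡27 mod 30), so (15,27,18)→(15,-3,6)
flip: (15,-3,6)→(6,3,15)
reduced (well bottom): (6,3,15) with a≤c, −a<b≤a
well minimum = a = 6

6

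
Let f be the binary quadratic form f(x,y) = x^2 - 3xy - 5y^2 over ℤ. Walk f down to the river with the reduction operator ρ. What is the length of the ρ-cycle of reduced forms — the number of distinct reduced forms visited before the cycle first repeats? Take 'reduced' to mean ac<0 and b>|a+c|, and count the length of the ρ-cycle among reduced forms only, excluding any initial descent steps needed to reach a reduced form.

D = 29, ⌊√D⌋ = 5
descent: ρ → (-5,3,1)
descent: ρ → (1,5,-1)  [lands on river]
river: ρ → (-1,5,1)
ρ-cycle length = 2 (tail of 2 descent steps not counted)

2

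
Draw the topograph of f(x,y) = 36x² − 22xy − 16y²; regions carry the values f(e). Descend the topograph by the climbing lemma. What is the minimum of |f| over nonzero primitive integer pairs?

descent: ρ → (-16,22,36)  [lands on river]
river: ρ → (36,50,-2)
river: ρ → (-2,50,36)
river: ρ → (36,22,-16)
river: ρ → (-16,42,16)
river: ρ → (16,22,-36)
river: ρ → (-36,50,2)
river: ρ → (2,50,-36)
river: ρ → (-36,22,16)
river: ρ → (16,42,-16)
closes: descent 1, river 10
min |a| on river = 2

2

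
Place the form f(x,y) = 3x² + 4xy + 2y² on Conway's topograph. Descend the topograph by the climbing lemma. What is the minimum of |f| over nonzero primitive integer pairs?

translate: b→-2 (≡4 mod 6), so (3,4,2)→(3,-2,1)
flip: (3,-2,1)→(1,2,3)
translate: b→0 (≡2 mod 2), so (1,2,3)→(1,0,2)
reduced (well bottom): (1,0,2) with a≤c, −a<b≤a
well minimum = a = 1

1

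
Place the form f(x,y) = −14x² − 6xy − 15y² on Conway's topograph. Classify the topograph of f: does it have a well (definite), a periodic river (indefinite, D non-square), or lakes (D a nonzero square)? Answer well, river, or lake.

D = b²−4ac = (-6)² − 4·(-14)·(-15) = -804
D < 0 ⇒ definite ⇒ every region one sign ⇒ single well

well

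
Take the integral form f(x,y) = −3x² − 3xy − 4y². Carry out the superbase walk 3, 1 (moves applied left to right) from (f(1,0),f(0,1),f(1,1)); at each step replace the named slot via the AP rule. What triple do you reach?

start (-3,-4,-10) = (f(1,0),f(0,1),f(1,1))
replace slot 3: 2·((-3)+(-4)) − (-10) = -4 → (-3,-4,-4)
replace slot 1: 2·((-4)+(-4)) − (-3) = -13 → (-13,-4,-4)

-13,-4,-4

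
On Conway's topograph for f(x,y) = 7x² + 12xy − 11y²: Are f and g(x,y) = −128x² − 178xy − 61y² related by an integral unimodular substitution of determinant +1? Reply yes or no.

D₁ = 452, D₂ = 452
river cycle of f (length 18): (-11, 10, 8), (8, 6, -13), (-13, 20, 1), (1, 20, -13), (-13, 6, 8), (8, 10, -11), (-11, 12, 7), (7, 16, -7), (-7, 12, 11), (11, 10, -8), … (8 more)
river cycle of g (length 18): (-11, 10, 8), (8, 6, -13), (-13, 20, 1), (1, 20, -13), (-13, 6, 8), (8, 10, -11), (-11, 12, 7), (7, 16, -7), (-7, 12, 11), (11, 10, -8), … (8 more)
cycles coincide ⇒ equivalent

yes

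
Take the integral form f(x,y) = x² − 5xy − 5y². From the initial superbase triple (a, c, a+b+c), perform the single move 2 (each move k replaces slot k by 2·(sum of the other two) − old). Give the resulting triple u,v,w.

start (1,-5,-9) = (f(1,0),f(0,1),f(1,1))
replace slot 2: 2·(1+(-9)) − (-5) = -11 → (1,-11,-9)

1,-11,-9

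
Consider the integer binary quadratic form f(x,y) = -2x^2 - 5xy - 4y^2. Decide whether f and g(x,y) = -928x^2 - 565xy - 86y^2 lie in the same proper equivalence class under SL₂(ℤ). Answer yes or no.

D₁ = -7, D₂ = -7
f is negative-definite; reduce −f:
−f: translate: b→1 (≡5 mod 4), so (2,5,4)→(2,1,1)
−f: flip: (2,1,1)→(1,-1,2)
−f: translate: b→1 (≡-1 mod 2), so (1,-1,2)→(1,1,2)
−f: reduced (well bottom): (1,1,2) with a≤c, −a<b≤a
flip sign back: reduced form of f is (-1,-1,-2)
g is negative-definite; reduce −g:
−g: flip: (928,565,86)→(86,-565,928)
−g: translate: b→-49 (≡-565 mod 172), so (86,-565,928)→(86,-49,7)
−g: flip: (86,-49,7)→(7,49,86)
−g: translate: b→7 (≡49 mod 14), so (7,49,86)→(7,7,2)
−g: flip: (7,7,2)→(2,-7,7)
−g: translate: b→1 (≡-7 mod 4), so (2,-7,7)→(2,1,1)
−g: flip: (2,1,1)→(1,-1,2)
−g: translate: b→1 (≡-1 mod 2), so (1,-1,2)→(1,1,2)
−g: reduced (well bottom): (1,1,2) with a≤c, −a<b≤a
flip sign back: reduced form of g is (-1,-1,-2)
reduced forms (-1, -1, -2) vs (-1, -1, -2) ⇒ equivalent

yes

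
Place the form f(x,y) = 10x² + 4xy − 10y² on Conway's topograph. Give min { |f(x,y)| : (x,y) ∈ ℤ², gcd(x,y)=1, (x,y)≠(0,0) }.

river: ρ → (-10,16,4)
river: ρ → (4,16,-10)
river: ρ → (-10,4,10)
river: ρ → (10,16,-4)
river: ρ → (-4,16,10)
river: ρ → (10,4,-10)
closes: descent 0, river 6
min |a| on river = 4

4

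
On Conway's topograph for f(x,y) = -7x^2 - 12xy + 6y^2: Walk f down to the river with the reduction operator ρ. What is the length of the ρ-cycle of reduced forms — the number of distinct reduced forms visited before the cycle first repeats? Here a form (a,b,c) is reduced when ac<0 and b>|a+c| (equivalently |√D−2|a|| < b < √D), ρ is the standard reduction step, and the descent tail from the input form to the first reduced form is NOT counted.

D = 312, ⌊√D⌋ = 17
descent: ρ → (6,12,-7)  [lands on river]
river: ρ → (-7,16,2)
river: ρ → (2,16,-7)
river: ρ → (-7,12,6)
ρ-cycle length = 4 (tail of 1 descent step not counted)

4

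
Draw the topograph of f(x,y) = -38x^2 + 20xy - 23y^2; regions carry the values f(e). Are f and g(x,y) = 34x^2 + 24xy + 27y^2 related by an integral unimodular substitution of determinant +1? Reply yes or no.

D₁ = -3096, D₂ = -3096
f is negative-definite; reduce −f:
−f: flip: (38,-20,23)→(23,20,38)
−f: reduced (well bottom): (23,20,38) with a≤c, −a<b≤a
flip sign back: reduced form of f is (-23,-20,-38)
g: flip: (34,24,27)→(27,-24,34)
g: reduced (well bottom): (27,-24,34) with a≤c, −a<b≤a
reduced forms (-23, -20, -38) vs (27, -24, 34) ⇒ inequivalent

no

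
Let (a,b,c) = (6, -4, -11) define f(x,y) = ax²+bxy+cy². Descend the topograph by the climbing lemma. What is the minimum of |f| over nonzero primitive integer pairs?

descent: ρ → (-11,4,6)
descent: ρ → (6,8,-9)  [lands on river]
river: ρ → (-9,10,5)
river: ρ → (5,10,-9)
river: ρ → (-9,8,6)
river: ρ → (6,16,-1)
river: ρ → (-1,16,6)
closes: descent 2, river 6
min |a| on river = 1

1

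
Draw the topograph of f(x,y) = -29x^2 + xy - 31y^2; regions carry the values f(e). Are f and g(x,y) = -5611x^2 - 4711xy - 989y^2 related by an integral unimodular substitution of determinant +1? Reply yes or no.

D₁ = -3595, D₂ = -3595
f is negative-definite; reduce −f:
−f: reduced (well bottom): (29,-1,31) with a≤c, −a<b≤a
flip sign back: reduced form of f is (-29,1,-31)
g is negative-definite; reduce −g:
−g: flip: (5611,4711,989)→(989,-4711,5611)
−g: translate: b→-755 (≡-4711 mod 1978), so (989,-4711,5611)→(989,-755,145)
−g: flip: (989,-755,145)→(145,755,989)
−g: translate: b→-115 (≡755 mod 290), so (145,755,989)→(145,-115,29)
−g: flip: (145,-115,29)→(29,115,145)
−g: translate: b→-1 (≡115 mod 58), so (29,115,145)→(29,-1,31)
−g: reduced (well bottom): (29,-1,31) with a≤c, −a<b≤a
flip sign back: reduced form of g is (-29,1,-31)
reduced forms (-29, 1, -31) vs (-29, 1, -31) ⇒ equivalent

yes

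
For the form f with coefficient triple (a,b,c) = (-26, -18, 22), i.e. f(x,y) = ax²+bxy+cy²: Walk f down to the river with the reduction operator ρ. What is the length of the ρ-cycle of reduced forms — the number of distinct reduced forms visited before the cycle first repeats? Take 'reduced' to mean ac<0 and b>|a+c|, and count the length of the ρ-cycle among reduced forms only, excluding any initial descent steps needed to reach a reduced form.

D = 2612, ⌊√D⌋ = 51
descent: ρ → (22,18,-26)  [lands on river]
river: ρ → (-26,34,14)
river: ρ → (14,50,-2)
river: ρ → (-2,50,14)
river: ρ → (14,34,-26)
river: ρ → (-26,18,22)
river: ρ → (22,26,-22)
river: ρ → (-22,18,26)
river: ρ → (26,34,-14)
river: ρ → (-14,50,2)
river: ρ → (2,50,-14)
river: ρ → (-14,34,26)
river: ρ → (26,18,-22)
river: ρ → (-22,26,22)
ρ-cycle length = 14 (tail of 1 descent step not counted)

14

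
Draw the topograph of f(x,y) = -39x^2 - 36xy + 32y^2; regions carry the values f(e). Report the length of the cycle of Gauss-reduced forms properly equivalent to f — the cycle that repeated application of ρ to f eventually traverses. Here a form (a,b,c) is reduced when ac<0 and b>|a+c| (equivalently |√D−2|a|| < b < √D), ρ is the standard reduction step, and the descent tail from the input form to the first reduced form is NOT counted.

D = 6288, ⌊√D⌋ = 79
descent: ρ → (32,36,-39)  [lands on river]
river: ρ → (-39,42,29)
river: ρ → (29,74,-7)
river: ρ → (-7,66,69)
river: ρ → (69,72,-4)
river: ρ → (-4,72,69)
river: ρ → (69,66,-7)
river: ρ → (-7,74,29)
river: ρ → (29,42,-39)
river: ρ → (-39,36,32)
river: ρ → (32,28,-43)
river: ρ → (-43,58,17)
river: ρ → (17,78,-3)
river: ρ → (-3,78,17)
river: ρ → (17,58,-43)
river: ρ → (-43,28,32)
ρ-cycle length = 16 (tail of 1 descent step not counted)

16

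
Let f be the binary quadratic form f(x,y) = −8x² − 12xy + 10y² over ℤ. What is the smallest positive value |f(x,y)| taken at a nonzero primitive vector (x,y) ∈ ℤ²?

descent: ρ → (10,12,-8)  [lands on river]
river: ρ → (-8,20,2)
river: ρ → (2,20,-8)
river: ρ → (-8,12,10)
river: ρ → (10,8,-10)
river: ρ → (-10,12,8)
river: ρ → (8,20,-2)
river: ρ → (-2,20,8)
river: ρ → (8,12,-10)
river: ρ → (-10,8,10)
closes: descent 1, river 10
min |a| on river = 2

2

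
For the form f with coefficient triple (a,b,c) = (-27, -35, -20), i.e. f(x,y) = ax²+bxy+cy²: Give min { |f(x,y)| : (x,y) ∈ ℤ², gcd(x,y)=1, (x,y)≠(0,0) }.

translate: b→-19 (≡35 mod 54), so (27,35,20)→(27,-19,12)
flip: (27,-19,12)→(12,19,27)
translate: b→-5 (≡19 mod 24), so (12,19,27)→(12,-5,20)
reduced (well bottom): (12,-5,20) with a≤c, −a<b≤a
well minimum |f| = |-12| = 12 (negative-definite)

12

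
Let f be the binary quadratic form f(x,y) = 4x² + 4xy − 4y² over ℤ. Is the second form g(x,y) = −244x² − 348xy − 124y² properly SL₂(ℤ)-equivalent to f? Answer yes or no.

D₁ = 80, D₂ = 80
river cycle of f (length 2): (-4, 4, 4), (4, 4, -4)
river cycle of g (length 2): (-4, 4, 4), (4, 4, -4)
cycles coincide ⇒ equivalent

yes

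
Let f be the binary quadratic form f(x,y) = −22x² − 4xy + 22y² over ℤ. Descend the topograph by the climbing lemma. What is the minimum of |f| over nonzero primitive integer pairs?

descent: ρ → (22,4,-22)  [lands on river]
river: ρ → (-22,40,4)
river: ρ → (4,40,-22)
river: ρ → (-22,4,22)
river: ρ → (22,40,-4)
river: ρ → (-4,40,22)
closes: descent 1, river 6
min |a| on river = 4

4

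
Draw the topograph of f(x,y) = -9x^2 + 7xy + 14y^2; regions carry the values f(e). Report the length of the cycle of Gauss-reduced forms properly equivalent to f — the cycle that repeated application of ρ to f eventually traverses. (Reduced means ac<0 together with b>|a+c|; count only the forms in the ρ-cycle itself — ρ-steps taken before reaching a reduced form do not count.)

D = 553, ⌊√D⌋ = 23
river: ρ → (14,21,-2)
river: ρ → (-2,23,3)
river: ρ → (3,19,-16)
river: ρ → (-16,13,6)
river: ρ → (6,23,-1)
river: ρ → (-1,23,6)
river: ρ → (6,13,-16)
river: ρ → (-16,19,3)
river: ρ → (3,23,-2)
river: ρ → (-2,21,14)
river: ρ → (14,7,-9)
river: ρ → (-9,11,12)
river: ρ → (12,13,-8)
river: ρ → (-8,19,6)
river: ρ → (6,17,-11)
river: ρ → (-11,5,12)
river: ρ → (12,19,-4)
river: ρ → (-4,21,7)
river: ρ → (7,21,-4)
river: ρ → (-4,19,12)
river: ρ → (12,5,-11)
river: ρ → (-11,17,6)
river: ρ → (6,19,-8)
river: ρ → (-8,13,12)
river: ρ → (12,11,-9)
river: ρ → (-9,7,14)
ρ-cycle length = 26 (tail of 0 descent steps not counted)

26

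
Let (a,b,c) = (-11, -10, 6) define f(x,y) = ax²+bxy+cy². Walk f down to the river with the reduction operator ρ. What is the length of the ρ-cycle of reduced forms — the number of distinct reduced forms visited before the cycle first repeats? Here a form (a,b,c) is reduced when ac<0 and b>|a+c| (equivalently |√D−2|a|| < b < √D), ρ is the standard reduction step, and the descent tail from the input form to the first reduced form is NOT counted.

D = 364, ⌊√D⌋ = 19
descent: ρ → (6,10,-11)  [lands on river]
river: ρ → (-11,12,5)
river: ρ → (5,18,-2)
river: ρ → (-2,18,5)
river: ρ → (5,12,-11)
river: ρ → (-11,10,6)
river: ρ → (6,14,-7)
river: ρ → (-7,14,6)
ρ-cycle length = 8 (tail of 1 descent step not counted)

8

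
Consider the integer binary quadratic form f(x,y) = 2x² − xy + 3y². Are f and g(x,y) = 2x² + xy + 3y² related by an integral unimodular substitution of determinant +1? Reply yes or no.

D₁ = -23, D₂ = -23
f: reduced (well bottom): (2,-1,3) with a≤c, −a<b≤a
g: reduced (well bottom): (2,1,3) with a≤c, −a<b≤a
reduced forms (2, -1, 3) vs (2, 1, 3) ⇒ inequivalent

no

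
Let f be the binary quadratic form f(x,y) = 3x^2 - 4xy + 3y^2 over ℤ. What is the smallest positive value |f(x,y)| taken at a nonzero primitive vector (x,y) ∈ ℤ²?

translate: b→2 (≡-4 mod 6), so (3,-4,3)→(3,2,2)
flip: (3,2,2)→(2,-2,3)
translate: b→2 (≡-2 mod 4), so (2,-2,3)→(2,2,3)
reduced (well bottom): (2,2,3) with a≤c, −a<b≤a
well minimum = a = 2

2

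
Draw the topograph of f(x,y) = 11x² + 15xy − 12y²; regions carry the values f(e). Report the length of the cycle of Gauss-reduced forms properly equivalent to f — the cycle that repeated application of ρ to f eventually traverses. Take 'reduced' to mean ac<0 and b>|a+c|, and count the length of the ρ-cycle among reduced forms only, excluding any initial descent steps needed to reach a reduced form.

D = 753, ⌊√D⌋ = 27
river: ρ → (-12,9,14)
river: ρ → (14,19,-7)
river: ρ → (-7,23,8)
river: ρ → (8,25,-4)
river: ρ → (-4,23,14)
river: ρ → (14,5,-13)
river: ρ → (-13,21,6)
river: ρ → (6,27,-1)
river: ρ → (-1,27,6)
river: ρ → (6,21,-13)
river: ρ → (-13,5,14)
river: ρ → (14,23,-4)
river: ρ → (-4,25,8)
river: ρ → (8,23,-7)
river: ρ → (-7,19,14)
river: ρ → (14,9,-12)
river: ρ → (-12,15,11)
river: ρ → (11,7,-16)
river: ρ → (-16,25,2)
river: ρ → (2,27,-3)
river: ρ → (-3,27,2)
river: ρ → (2,25,-16)
river: ρ → (-16,7,11)
river: ρ → (11,15,-12)
ρ-cycle length = 24 (tail of 0 descent steps not counted)

24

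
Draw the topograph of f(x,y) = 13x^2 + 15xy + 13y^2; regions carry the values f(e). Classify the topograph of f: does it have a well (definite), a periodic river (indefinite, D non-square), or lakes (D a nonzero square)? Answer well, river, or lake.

D = b²−4ac = 15² − 4·13·13 = -451
D < 0 ⇒ definite ⇒ every region one sign ⇒ single well

well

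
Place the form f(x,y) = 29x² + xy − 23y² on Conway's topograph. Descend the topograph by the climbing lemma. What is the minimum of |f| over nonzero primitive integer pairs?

descent: ρ → (-23,45,7)  [lands on river]
river: ρ → (7,39,-41)
river: ρ → (-41,43,5)
river: ρ → (5,47,-23)
closes: descent 1, river 4
min |a| on river = 5

5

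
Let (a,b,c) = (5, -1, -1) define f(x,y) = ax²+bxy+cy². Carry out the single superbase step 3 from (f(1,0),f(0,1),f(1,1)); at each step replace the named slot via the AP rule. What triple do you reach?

start (5,-1,3) = (f(1,0),f(0,1),f(1,1))
replace slot 3: 2·(5+(-1)) − 3 = 5 → (5,-1,5)

5,-1,5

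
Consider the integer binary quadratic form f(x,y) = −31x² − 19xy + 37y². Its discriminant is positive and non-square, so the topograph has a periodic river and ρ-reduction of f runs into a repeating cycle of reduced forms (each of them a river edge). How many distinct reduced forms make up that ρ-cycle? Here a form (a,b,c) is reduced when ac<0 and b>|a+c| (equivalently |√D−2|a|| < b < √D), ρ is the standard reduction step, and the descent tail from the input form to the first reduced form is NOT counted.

D = 4949, ⌊√D⌋ = 70
descent: ρ → (37,19,-31)  [lands on river]
river: ρ → (-31,43,25)
river: ρ → (25,57,-17)
river: ρ → (-17,45,43)
river: ρ → (43,41,-19)
river: ρ → (-19,35,49)
river: ρ → (49,63,-5)
river: ρ → (-5,67,23)
river: ρ → (23,25,-47)
river: ρ → (-47,69,1)
river: ρ → (1,69,-47)
river: ρ → (-47,25,23)
river: ρ → (23,67,-5)
river: ρ → (-5,63,49)
river: ρ → (49,35,-19)
river: ρ → (-19,41,43)
river: ρ → (43,45,-17)
river: ρ → (-17,57,25)
river: ρ → (25,43,-31)
river: ρ → (-31,19,37)
river: ρ → (37,55,-13)
river: ρ → (-13,49,49)
river: ρ → (49,49,-13)
river: ρ → (-13,55,37)
ρ-cycle length = 24 (tail of 1 descent step not counted)

24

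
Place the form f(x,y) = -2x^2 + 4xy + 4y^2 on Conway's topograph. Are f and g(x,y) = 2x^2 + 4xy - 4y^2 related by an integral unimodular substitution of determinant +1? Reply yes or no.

D₁ = 48, D₂ = 48
river cycle of f (length 2): (4, 4, -2), (-2, 4, 4)
river cycle of g (length 2): (-4, 4, 2), (2, 4, -4)
cycles differ ⇒ inequivalent

no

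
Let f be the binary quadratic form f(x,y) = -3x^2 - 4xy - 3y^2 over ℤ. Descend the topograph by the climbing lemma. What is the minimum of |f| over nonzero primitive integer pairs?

translate: b→-2 (≡4 mod 6), so (3,4,3)→(3,-2,2)
flip: (3,-2,2)→(2,2,3)
reduced (well bottom): (2,2,3) with a≤c, −a<b≤a
well minimum |f| = |-2| = 2 (negative-definite)

2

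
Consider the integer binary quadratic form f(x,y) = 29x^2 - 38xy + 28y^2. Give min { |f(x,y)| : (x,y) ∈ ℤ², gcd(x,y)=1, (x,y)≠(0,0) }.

translate: b→20 (≡-38 mod 58), so (29,-38,28)→(29,20,19)
flip: (29,20,19)→(19,-20,29)
translate: b→18 (≡-20 mod 38), so (19,-20,29)→(19,18,28)
reduced (well bottom): (19,18,28) with a≤c, −a<b≤a
well minimum = a = 19

19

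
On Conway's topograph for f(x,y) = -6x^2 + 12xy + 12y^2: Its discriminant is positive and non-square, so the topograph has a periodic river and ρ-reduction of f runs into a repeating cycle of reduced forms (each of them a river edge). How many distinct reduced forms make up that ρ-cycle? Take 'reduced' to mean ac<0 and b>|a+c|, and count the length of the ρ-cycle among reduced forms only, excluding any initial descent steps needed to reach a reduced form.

D = 432, ⌊√D⌋ = 20
river: ρ → (12,12,-6)
river: ρ → (-6,12,12)
ρ-cycle length = 2 (tail of 0 descent steps not counted)

2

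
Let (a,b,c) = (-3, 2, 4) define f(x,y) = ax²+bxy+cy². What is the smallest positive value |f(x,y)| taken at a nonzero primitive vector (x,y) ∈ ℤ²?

river: ρ → (4,6,-1)
river: ρ → (-1,6,4)
river: ρ → (4,2,-3)
river: ρ → (-3,4,3)
river: ρ → (3,2,-4)
river: ρ → (-4,6,1)
river: ρ → (1,6,-4)
river: ρ → (-4,2,3)
river: ρ → (3,4,-3)
river: ρ → (-3,2,4)
closes: descent 0, river 10
min |a| on river = 1

1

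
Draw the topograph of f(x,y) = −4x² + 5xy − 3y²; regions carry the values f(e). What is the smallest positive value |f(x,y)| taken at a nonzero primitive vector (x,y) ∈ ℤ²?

translate: b→3 (≡-5 mod 8), so (4,-5,3)→(4,3,2)
flip: (4,3,2)→(2,-3,4)
translate: b→1 (≡-3 mod 4), so (2,-3,4)→(2,1,3)
reduced (well bottom): (2,1,3) with a≤c, −a<b≤a
well minimum |f| = |-2| = 2 (negative-definite)

2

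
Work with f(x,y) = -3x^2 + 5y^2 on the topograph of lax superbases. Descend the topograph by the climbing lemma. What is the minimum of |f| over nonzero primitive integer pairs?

descent: ρ → (5,0,-3)
descent: ρ → (-3,6,2)  [lands on river]
river: ρ → (2,6,-3)
closes: descent 2, river 2
min |a| on river = 2

2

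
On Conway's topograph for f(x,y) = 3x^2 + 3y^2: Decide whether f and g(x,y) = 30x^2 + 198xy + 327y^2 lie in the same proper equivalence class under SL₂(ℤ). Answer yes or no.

D₁ = -36, D₂ = -36
f: reduced (well bottom): (3,0,3) with a≤c, −a<b≤a
g: translate: b→18 (≡198 mod 60), so (30,198,327)→(30,18,3)
g: flip: (30,18,3)→(3,-18,30)
g: translate: b→0 (≡-18 mod 6), so (3,-18,30)→(3,0,3)
g: reduced (well bottom): (3,0,3) with a≤c, −a<b≤a
reduced forms (3, 0, 3) vs (3, 0, 3) ⇒ equivalent

yes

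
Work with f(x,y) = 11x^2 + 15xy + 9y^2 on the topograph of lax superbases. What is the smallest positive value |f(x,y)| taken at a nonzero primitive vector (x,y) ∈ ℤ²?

translate: b→-7 (≡15 mod 22), so (11,15,9)→(11,-7,5)
flip: (11,-7,5)→(5,7,11)
translate: b→-3 (≡7 mod 10), so (5,7,11)→(5,-3,9)
reduced (well bottom): (5,-3,9) with a≤c, −a<b≤a
well minimum = a = 5

5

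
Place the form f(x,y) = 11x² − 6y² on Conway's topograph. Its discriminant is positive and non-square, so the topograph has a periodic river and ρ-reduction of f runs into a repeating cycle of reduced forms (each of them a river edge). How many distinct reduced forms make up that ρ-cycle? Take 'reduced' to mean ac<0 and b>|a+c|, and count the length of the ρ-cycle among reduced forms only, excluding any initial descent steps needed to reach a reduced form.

D = 264, ⌊√D⌋ = 16
descent: ρ → (-6,12,5)  [lands on river]
river: ρ → (5,8,-10)
river: ρ → (-10,12,3)
river: ρ → (3,12,-10)
river: ρ → (-10,8,5)
river: ρ → (5,12,-6)
ρ-cycle length = 6 (tail of 1 descent step not counted)

6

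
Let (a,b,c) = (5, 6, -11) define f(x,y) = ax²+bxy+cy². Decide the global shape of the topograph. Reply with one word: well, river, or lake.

D = b²−4ac = 6² − 4·5·(-11) = 256
D = 16² is a perfect square ⇒ form factors over ℤ ⇒ lakes

lake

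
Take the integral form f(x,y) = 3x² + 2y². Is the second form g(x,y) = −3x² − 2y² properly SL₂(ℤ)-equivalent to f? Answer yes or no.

D₁ = -24, D₂ = -24
f: flip: (3,0,2)→(2,0,3)
f: reduced (well bottom): (2,0,3) with a≤c, −a<b≤a
g is negative-definite; reduce −g:
−g: flip: (3,0,2)→(2,0,3)
−g: reduced (well bottom): (2,0,3) with a≤c, −a<b≤a
flip sign back: reduced form of g is (-2,0,-3)
reduced forms (2, 0, 3) vs (-2, 0, -3) ⇒ inequivalent

no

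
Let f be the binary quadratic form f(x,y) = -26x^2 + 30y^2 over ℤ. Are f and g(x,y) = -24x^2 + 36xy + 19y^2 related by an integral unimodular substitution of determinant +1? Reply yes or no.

D₁ = 3120, D₂ = 3120
river cycle of f (length 2): (-26, 52, 4), (4, 52, -26)
river cycle of g (length 8): (19, 40, -20), (-20, 40, 19), (19, 36, -24), (-24, 12, 31), (31, 50, -5), (-5, 50, 31), (31, 12, -24), (-24, 36, 19)
cycles differ ⇒ inequivalent

no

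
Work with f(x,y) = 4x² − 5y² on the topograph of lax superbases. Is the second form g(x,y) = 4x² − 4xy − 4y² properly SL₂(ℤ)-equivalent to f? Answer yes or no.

D₁ = 80, D₂ = 80
river cycle of f (length 2): (4, 8, -1), (-1, 8, 4)
river cycle of g (length 2): (-4, 4, 4), (4, 4, -4)
cycles differ ⇒ inequivalent

no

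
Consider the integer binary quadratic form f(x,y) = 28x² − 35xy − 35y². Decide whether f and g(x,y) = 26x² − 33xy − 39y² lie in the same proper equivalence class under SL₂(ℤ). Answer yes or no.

D₁ = 5145, D₂ = 5145
river cycle of f (length 6): (-35, 35, 28), (28, 21, -42), (-42, 63, 7), (7, 63, -42), (-42, 21, 28), (28, 35, -35)
river cycle of g (length 26): (-39, 33, 26), (26, 71, -1), (-1, 71, 26), (26, 33, -39), (-39, 45, 20), (20, 35, -49), (-49, 63, 6), (6, 69, -16), (-16, 59, 26), (26, 45, -30), … (16 more)
cycles differ ⇒ inequivalent

no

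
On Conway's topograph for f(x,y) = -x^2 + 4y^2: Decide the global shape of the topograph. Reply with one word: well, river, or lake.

D = b²−4ac = 0² − 4·(-1)·4 = 16
D = 4² is a perfect square ⇒ form factors over ℤ ⇒ lakes

lake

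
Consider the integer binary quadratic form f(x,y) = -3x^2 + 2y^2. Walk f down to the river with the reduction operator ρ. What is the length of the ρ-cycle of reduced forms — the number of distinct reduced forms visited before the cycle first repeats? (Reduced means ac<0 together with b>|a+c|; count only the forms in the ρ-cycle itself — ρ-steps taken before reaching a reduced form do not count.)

D = 24, ⌊√D⌋ = 4
descent: ρ → (2,4,-1)  [lands on river]
river: ρ → (-1,4,2)
ρ-cycle length = 2 (tail of 1 descent step not counted)

2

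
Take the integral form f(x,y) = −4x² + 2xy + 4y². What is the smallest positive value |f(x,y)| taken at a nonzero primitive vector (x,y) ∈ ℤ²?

river: ρ → (4,6,-2)
river: ρ → (-2,6,4)
river: ρ → (4,2,-4)
river: ρ → (-4,6,2)
river: ρ → (2,6,-4)
river: ρ → (-4,2,4)
closes: descent 0, river 6
min |a| on river = 2

2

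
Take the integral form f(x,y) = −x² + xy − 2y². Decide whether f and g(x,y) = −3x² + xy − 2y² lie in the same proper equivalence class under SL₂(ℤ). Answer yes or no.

D₁ = -7, D₂ = -23
discriminants differ ⇒ not SL₂(ℤ)-equivalent

no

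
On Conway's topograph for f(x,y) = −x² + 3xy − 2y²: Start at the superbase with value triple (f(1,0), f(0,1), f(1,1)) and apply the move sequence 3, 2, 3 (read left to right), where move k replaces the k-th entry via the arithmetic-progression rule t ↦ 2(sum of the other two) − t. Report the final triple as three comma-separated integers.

start (-1,-2,0) = (f(1,0),f(0,1),f(1,1))
replace slot 3: 2·((-1)+(-2)) − 0 = -6 → (-1,-2,-6)
replace slot 2: 2·((-1)+(-6)) − (-2) = -12 → (-1,-12,-6)
replace slot 3: 2·((-1)+(-12)) − (-6) = -20 → (-1,-12,-20)

-1,-12,-20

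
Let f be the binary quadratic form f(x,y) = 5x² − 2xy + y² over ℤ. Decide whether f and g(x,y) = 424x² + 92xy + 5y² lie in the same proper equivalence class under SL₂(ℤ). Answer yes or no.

D₁ = -16, D₂ = -16
f: flip: (5,-2,1)→(1,2,5)
f: translate: b→0 (≡2 mod 2), so (1,2,5)→(1,0,4)
f: reduced (well bottom): (1,0,4) with a≤c, −a<b≤a
g: flip: (424,92,5)→(5,-92,424)
g: translate: b→-2 (≡-92 mod 10), so (5,-92,424)→(5,-2,1)
g: flip: (5,-2,1)→(1,2,5)
g: translate: b→0 (≡2 mod 2), so (1,2,5)→(1,0,4)
g: reduced (well bottom): (1,0,4) with a≤c, −a<b≤a
reduced forms (1, 0, 4) vs (1, 0, 4) ⇒ equivalent

yes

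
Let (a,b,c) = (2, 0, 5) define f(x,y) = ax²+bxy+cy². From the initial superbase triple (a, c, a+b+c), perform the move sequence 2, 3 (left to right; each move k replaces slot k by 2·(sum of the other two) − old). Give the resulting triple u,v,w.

start (2,5,7) = (f(1,0),f(0,1),f(1,1))
replace slot 2: 2·(2+7) − 5 = 13 → (2,13,7)
replace slot 3: 2·(2+13) − 7 = 23 → (2,13,23)

2,13,23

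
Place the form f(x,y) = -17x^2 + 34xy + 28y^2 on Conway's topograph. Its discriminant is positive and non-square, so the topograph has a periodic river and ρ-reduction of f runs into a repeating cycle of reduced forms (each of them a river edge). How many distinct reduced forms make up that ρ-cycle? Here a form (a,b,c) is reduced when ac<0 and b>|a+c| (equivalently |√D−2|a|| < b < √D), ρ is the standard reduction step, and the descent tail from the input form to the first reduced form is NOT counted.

D = 3060, ⌊√D⌋ = 55
river: ρ → (28,22,-23)
river: ρ → (-23,24,27)
river: ρ → (27,30,-20)
river: ρ → (-20,50,7)
river: ρ → (7,48,-27)
river: ρ → (-27,6,28)
river: ρ → (28,50,-5)
river: ρ → (-5,50,28)
river: ρ → (28,6,-27)
river: ρ → (-27,48,7)
river: ρ → (7,50,-20)
river: ρ → (-20,30,27)
river: ρ → (27,24,-23)
river: ρ → (-23,22,28)
river: ρ → (28,34,-17)
river: ρ → (-17,34,28)
ρ-cycle length = 16 (tail of 0 descent steps not counted)

16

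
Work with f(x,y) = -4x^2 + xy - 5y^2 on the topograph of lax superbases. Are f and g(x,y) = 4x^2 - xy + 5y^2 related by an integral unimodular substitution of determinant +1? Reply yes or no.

D₁ = -79, D₂ = -79
f is negative-definite; reduce −f:
−f: reduced (well bottom): (4,-1,5) with a≤c, −a<b≤a
flip sign back: reduced form of f is (-4,1,-5)
g: reduced (well bottom): (4,-1,5) with a≤c, −a<b≤a
reduced forms (-4, 1, -5) vs (4, -1, 5) ⇒ inequivalent

no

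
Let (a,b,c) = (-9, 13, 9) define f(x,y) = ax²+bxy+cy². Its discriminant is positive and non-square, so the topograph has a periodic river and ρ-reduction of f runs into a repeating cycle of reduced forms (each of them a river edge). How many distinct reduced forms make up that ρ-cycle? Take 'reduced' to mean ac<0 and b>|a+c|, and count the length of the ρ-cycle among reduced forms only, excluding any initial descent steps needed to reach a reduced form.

D = 493, ⌊√D⌋ = 22
river: ρ → (9,5,-13)
river: ρ → (-13,21,1)
river: ρ → (1,21,-13)
river: ρ → (-13,5,9)
river: ρ → (9,13,-9)
river: ρ → (-9,5,13)
river: ρ → (13,21,-1)
river: ρ → (-1,21,13)
river: ρ → (13,5,-9)
river: ρ → (-9,13,9)
ρ-cycle length = 10 (tail of 0 descent steps not counted)

10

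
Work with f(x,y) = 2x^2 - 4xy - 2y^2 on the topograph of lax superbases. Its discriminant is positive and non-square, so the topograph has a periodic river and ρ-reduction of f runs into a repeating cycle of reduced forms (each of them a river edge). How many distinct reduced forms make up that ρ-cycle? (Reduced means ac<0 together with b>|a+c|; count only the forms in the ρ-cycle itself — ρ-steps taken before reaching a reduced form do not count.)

D = 32, ⌊√D⌋ = 5
descent: ρ → (-2,4,2)  [lands on river]
river: ρ → (2,4,-2)
ρ-cycle length = 2 (tail of 1 descent step not counted)

2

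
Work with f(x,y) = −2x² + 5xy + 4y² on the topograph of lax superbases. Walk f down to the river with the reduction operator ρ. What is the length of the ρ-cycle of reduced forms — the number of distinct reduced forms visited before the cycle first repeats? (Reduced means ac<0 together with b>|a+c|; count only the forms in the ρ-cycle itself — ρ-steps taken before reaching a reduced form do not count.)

D = 57, ⌊√D⌋ = 7
river: ρ → (4,3,-3)
river: ρ → (-3,3,4)
river: ρ → (4,5,-2)
river: ρ → (-2,7,1)
river: ρ → (1,7,-2)
river: ρ → (-2,5,4)
ρ-cycle length = 6 (tail of 0 descent steps not counted)

6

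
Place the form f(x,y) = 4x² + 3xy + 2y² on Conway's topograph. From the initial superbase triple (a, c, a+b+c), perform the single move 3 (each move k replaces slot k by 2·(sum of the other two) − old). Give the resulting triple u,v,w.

start (4,2,9) = (f(1,0),f(0,1),f(1,1))
replace slot 3: 2·(4+2) − 9 = 3 → (4,2,3)

4,2,3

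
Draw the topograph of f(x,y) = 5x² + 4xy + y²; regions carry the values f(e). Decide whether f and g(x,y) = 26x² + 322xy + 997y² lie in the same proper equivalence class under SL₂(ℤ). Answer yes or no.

D₁ = -4, D₂ = -4
f: flip: (5,4,1)→(1,-4,5)
f: translate: b→0 (≡-4 mod 2), so (1,-4,5)→(1,0,1)
f: reduced (well bottom): (1,0,1) with a≤c, −a<b≤a
g: translate: b→10 (≡322 mod 52), so (26,322,997)→(26,10,1)
g: flip: (26,10,1)→(1,-10,26)
g: translate: b→0 (≡-10 mod 2), so (1,-10,26)→(1,0,1)
g: reduced (well bottom): (1,0,1) with a≤c, −a<b≤a
reduced forms (1, 0, 1) vs (1, 0, 1) ⇒ equivalent

yes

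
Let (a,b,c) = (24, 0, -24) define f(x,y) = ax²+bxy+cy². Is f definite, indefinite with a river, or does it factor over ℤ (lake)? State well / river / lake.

D = b²−4ac = 0² − 4·24·(-24) = 2304
D = 48² is a perfect square ⇒ form factors over ℤ ⇒ lakes

lake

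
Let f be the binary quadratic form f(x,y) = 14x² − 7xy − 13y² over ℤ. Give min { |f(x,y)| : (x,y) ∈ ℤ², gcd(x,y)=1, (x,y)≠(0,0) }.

descent: ρ → (-13,7,14)  [lands on river]
river: ρ → (14,21,-6)
river: ρ → (-6,27,2)
river: ρ → (2,25,-19)
river: ρ → (-19,13,8)
river: ρ → (8,19,-13)
closes: descent 1, river 6
min |a| on river = 2

2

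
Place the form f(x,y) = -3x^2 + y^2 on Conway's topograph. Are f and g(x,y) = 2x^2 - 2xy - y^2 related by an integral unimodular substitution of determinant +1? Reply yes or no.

D₁ = 12, D₂ = 12
river cycle of f (length 2): (1, 2, -2), (-2, 2, 1)
river cycle of g (length 2): (-1, 2, 2), (2, 2, -1)
cycles differ ⇒ inequivalent

no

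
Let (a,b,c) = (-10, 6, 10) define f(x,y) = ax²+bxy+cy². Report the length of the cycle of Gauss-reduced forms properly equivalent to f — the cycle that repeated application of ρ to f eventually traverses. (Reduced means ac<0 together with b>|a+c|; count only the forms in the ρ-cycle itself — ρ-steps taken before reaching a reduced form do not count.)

D = 436, ⌊√D⌋ = 20
river: ρ → (10,14,-6)
river: ρ → (-6,10,14)
river: ρ → (14,18,-2)
river: ρ → (-2,18,14)
river: ρ → (14,10,-6)
river: ρ → (-6,14,10)
river: ρ → (10,6,-10)
river: ρ → (-10,14,6)
river: ρ → (6,10,-14)
river: ρ → (-14,18,2)
river: ρ → (2,18,-14)
river: ρ → (-14,10,6)
river: ρ → (6,14,-10)
river: ρ → (-10,6,10)
ρ-cycle length = 14 (tail of 0 descent steps not counted)

14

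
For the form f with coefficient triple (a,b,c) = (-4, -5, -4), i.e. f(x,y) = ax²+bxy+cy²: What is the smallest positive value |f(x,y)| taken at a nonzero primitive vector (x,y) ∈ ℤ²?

translate: b→-3 (≡5 mod 8), so (4,5,4)→(4,-3,3)
flip: (4,-3,3)→(3,3,4)
reduced (well bottom): (3,3,4) with a≤c, −a<b≤a
well minimum |f| = |-3| = 3 (negative-definite)

3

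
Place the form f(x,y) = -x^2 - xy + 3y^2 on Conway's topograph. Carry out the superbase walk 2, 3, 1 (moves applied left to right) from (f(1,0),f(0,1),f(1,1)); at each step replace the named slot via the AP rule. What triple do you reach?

start (-1,3,1) = (f(1,0),f(0,1),f(1,1))
replace slot 2: 2·((-1)+1) − 3 = -3 → (-1,-3,1)
replace slot 3: 2·((-1)+(-3)) − 1 = -9 → (-1,-3,-9)
replace slot 1: 2·((-3)+(-9)) − (-1) = -23 → (-23,-3,-9)

-23,-3,-9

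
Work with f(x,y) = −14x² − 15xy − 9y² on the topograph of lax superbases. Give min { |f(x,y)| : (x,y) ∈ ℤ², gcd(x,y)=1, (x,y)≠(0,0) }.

translate: b→-13 (≡15 mod 28), so (14,15,9)→(14,-13,8)
flip: (14,-13,8)→(8,13,14)
translate: b→-3 (≡13 mod 16), so (8,13,14)→(8,-3,9)
reduced (well bottom): (8,-3,9) with a≤c, −a<b≤a
well minimum |f| = |-8| = 8 (negative-definite)

8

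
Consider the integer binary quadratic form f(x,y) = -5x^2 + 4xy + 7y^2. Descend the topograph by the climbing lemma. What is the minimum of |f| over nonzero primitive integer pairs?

river: ρ → (7,10,-2)
river: ρ → (-2,10,7)
river: ρ → (7,4,-5)
river: ρ → (-5,6,6)
river: ρ → (6,6,-5)
river: ρ → (-5,4,7)
closes: descent 0, river 6
min |a| on river = 2

2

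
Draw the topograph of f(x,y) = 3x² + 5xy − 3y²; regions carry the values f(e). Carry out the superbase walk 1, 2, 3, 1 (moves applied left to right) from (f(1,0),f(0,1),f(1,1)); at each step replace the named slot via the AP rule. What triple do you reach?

start (3,-3,5) = (f(1,0),f(0,1),f(1,1))
replace slot 1: 2·((-3)+5) − 3 = 1 → (1,-3,5)
replace slot 2: 2·(1+5) − (-3) = 15 → (1,15,5)
replace slot 3: 2·(1+15) − 5 = 27 → (1,15,27)
replace slot 1: 2·(15+27) − 1 = 83 → (83,15,27)

83,15,27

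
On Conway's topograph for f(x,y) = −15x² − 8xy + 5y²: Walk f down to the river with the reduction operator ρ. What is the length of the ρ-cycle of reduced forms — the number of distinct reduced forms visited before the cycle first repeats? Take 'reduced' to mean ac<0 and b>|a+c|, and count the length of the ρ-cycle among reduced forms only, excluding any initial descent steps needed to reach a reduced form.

D = 364, ⌊√D⌋ = 19
descent: ρ → (5,18,-2)  [lands on river]
river: ρ → (-2,18,5)
river: ρ → (5,12,-11)
river: ρ → (-11,10,6)
river: ρ → (6,14,-7)
river: ρ → (-7,14,6)
river: ρ → (6,10,-11)
river: ρ → (-11,12,5)
ρ-cycle length = 8 (tail of 1 descent step not counted)

8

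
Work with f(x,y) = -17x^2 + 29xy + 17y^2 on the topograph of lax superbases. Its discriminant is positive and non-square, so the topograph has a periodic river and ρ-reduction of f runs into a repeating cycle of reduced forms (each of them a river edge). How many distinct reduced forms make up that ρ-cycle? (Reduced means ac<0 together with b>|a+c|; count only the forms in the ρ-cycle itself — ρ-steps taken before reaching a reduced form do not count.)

D = 1997, ⌊√D⌋ = 44
river: ρ → (17,39,-7)
river: ρ → (-7,31,37)
river: ρ → (37,43,-1)
river: ρ → (-1,43,37)
river: ρ → (37,31,-7)
river: ρ → (-7,39,17)
river: ρ → (17,29,-17)
river: ρ → (-17,39,7)
river: ρ → (7,31,-37)
river: ρ → (-37,43,1)
river: ρ → (1,43,-37)
river: ρ → (-37,31,7)
river: ρ → (7,39,-17)
river: ρ → (-17,29,17)
ρ-cycle length = 14 (tail of 0 descent steps not counted)

14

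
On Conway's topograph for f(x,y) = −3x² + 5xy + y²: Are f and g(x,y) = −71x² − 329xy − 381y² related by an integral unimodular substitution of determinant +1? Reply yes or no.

D₁ = 37, D₂ = 37
river cycle of f (length 6): (1, 5, -3), (-3, 1, 3), (3, 5, -1), (-1, 5, 3), (3, 1, -3), (-3, 5, 1)
river cycle of g (length 6): (1, 5, -3), (-3, 1, 3), (3, 5, -1), (-1, 5, 3), (3, 1, -3), (-3, 5, 1)
cycles coincide ⇒ equivalent

yes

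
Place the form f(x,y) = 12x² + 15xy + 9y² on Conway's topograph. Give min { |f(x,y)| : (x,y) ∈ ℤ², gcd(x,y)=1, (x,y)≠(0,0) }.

translate: b→-9 (≡15 mod 24), so (12,15,9)→(12,-9,6)
flip: (12,-9,6)→(6,9,12)
translate: b→-3 (≡9 mod 12), so (6,9,12)→(6,-3,9)
reduced (well bottom): (6,-3,9) with a≤c, −a<b≤a
well minimum = a = 6

6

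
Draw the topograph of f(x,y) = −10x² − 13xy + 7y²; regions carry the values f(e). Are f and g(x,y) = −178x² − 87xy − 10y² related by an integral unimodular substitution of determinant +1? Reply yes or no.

D₁ = 449, D₂ = 449
river cycle of f (length 38): (7, 13, -10), (-10, 7, 10), (10, 13, -7), (-7, 15, 8), (8, 17, -5), (-5, 13, 14), (14, 15, -4), (-4, 17, 10), (10, 3, -11), (-11, 19, 2), … (28 more)
river cycle of g (length 38): (-10, 7, 10), (10, 13, -7), (-7, 15, 8), (8, 17, -5), (-5, 13, 14), (14, 15, -4), (-4, 17, 10), (10, 3, -11), (-11, 19, 2), (2, 21, -1), … (28 more)
cycles coincide ⇒ equivalent

yes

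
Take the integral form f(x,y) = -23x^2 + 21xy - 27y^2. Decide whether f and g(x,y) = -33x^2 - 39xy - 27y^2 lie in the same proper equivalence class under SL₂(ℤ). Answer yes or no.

D₁ = -2043, D₂ = -2043
f is negative-definite; reduce −f:
−f: reduced (well bottom): (23,-21,27) with a≤c, −a<b≤a
flip sign back: reduced form of f is (-23,21,-27)
g is negative-definite; reduce −g:
−g: translate: b→-27 (≡39 mod 66), so (33,39,27)→(33,-27,21)
−g: flip: (33,-27,21)→(21,27,33)
−g: translate: b→-15 (≡27 mod 42), so (21,27,33)→(21,-15,27)
−g: reduced (well bottom): (21,-15,27) with a≤c, −a<b≤a
flip sign back: reduced form of g is (-21,15,-27)
reduced forms (-23, 21, -27) vs (-21, 15, -27) ⇒ inequivalent

no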